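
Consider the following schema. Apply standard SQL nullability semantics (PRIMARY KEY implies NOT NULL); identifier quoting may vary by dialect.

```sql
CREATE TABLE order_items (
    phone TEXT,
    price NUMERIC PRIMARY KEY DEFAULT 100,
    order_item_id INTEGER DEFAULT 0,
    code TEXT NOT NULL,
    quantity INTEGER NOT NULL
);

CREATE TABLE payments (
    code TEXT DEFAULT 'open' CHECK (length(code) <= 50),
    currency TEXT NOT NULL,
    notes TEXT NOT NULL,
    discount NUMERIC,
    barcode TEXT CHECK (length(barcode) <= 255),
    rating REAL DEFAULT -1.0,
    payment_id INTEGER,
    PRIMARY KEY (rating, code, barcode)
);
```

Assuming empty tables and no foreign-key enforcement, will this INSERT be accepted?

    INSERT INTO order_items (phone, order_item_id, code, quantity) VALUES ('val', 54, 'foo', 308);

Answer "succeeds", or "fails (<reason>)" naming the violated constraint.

succeeds

NOT NULL columns: code is supplied; price defaults to 100; quantity is supplied.
No constraint is violated.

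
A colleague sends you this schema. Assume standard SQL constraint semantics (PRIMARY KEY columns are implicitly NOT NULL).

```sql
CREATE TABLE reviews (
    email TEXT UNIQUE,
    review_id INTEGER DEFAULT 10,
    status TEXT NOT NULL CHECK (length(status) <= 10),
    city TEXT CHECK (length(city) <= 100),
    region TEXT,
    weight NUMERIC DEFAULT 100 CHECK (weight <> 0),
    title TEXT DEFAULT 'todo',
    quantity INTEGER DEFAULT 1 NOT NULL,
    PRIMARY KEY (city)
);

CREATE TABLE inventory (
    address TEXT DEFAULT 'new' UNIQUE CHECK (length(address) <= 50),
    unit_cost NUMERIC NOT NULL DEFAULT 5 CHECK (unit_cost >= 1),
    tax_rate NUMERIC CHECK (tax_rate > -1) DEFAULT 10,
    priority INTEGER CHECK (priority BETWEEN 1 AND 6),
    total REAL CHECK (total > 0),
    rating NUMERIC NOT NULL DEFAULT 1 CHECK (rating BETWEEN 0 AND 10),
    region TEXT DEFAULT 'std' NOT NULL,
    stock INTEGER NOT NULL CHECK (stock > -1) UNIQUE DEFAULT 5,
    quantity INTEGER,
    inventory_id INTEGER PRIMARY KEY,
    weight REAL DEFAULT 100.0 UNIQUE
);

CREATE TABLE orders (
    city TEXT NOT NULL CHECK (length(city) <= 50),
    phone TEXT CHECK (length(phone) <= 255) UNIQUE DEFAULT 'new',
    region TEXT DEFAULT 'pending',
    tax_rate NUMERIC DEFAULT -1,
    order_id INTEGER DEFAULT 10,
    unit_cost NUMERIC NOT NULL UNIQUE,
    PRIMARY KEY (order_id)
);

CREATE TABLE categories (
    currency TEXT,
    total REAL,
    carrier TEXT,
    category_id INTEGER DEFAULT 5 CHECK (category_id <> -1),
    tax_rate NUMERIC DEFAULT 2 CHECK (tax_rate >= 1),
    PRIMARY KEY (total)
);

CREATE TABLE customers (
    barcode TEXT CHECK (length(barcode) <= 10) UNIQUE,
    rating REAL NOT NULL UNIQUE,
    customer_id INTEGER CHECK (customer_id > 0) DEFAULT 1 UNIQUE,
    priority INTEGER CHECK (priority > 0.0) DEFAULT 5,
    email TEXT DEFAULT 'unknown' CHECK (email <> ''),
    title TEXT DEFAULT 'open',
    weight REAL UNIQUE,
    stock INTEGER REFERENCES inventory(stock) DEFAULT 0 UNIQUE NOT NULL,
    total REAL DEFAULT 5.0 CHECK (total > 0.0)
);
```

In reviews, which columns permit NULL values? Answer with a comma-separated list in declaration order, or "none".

email, review_id, region, weight, title

- email: UNIQUE does not imply NOT NULL → nullable.
- review_id: DEFAULT only fills an omitted column; an explicit NULL is still allowed → nullable.
- status: declared NOT NULL → not nullable.
- city: part of the PRIMARY KEY, which implies NOT NULL → not nullable.
- region: no NOT NULL constraint applies → nullable.
- weight: CHECK does not forbid NULL (a CHECK constraint passes when its expression is NULL) → nullable.
- title: DEFAULT only fills an omitted column; an explicit NULL is still allowed → nullable.
- quantity: declared NOT NULL → not nullable.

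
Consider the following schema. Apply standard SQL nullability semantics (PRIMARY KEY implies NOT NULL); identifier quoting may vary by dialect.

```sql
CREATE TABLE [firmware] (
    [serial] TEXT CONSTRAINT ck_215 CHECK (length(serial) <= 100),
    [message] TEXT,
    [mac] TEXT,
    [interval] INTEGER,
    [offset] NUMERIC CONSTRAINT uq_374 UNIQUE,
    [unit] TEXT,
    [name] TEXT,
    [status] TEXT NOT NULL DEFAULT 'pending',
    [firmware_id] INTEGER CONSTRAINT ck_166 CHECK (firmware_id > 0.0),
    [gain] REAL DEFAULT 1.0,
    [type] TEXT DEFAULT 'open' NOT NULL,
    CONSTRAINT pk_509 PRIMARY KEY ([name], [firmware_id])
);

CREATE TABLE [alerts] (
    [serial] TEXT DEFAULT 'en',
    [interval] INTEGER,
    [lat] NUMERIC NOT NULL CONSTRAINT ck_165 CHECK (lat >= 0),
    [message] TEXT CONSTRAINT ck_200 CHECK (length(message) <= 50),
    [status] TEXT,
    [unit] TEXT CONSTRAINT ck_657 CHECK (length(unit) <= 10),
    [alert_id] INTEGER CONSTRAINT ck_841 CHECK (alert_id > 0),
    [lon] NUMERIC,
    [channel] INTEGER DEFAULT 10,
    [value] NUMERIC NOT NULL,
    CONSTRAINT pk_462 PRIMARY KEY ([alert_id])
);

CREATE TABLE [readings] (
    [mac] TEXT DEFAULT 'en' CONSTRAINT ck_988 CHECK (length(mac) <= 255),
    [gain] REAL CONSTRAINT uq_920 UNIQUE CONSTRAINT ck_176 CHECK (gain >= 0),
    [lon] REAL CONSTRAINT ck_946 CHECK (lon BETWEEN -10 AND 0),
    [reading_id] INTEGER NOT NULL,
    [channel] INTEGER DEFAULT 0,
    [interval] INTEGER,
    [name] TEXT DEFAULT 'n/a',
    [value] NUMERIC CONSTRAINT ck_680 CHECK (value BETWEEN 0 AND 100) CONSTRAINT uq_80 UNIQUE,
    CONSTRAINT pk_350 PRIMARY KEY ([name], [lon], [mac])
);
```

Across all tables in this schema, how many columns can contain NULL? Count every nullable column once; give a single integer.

18

firmware: 7 nullable (serial, message, mac, interval, offset, unit, gain — PK (name, firmware_id) and explicit NOT NULL columns excluded).
alerts: 7 nullable (serial, interval, message, status, unit, lon, channel — PK (alert_id) and explicit NOT NULL columns excluded).
readings: 4 nullable (gain, channel, interval, value — PK (name, lon, mac) and explicit NOT NULL columns excluded).
Total: 7 + 7 + 4 = 18.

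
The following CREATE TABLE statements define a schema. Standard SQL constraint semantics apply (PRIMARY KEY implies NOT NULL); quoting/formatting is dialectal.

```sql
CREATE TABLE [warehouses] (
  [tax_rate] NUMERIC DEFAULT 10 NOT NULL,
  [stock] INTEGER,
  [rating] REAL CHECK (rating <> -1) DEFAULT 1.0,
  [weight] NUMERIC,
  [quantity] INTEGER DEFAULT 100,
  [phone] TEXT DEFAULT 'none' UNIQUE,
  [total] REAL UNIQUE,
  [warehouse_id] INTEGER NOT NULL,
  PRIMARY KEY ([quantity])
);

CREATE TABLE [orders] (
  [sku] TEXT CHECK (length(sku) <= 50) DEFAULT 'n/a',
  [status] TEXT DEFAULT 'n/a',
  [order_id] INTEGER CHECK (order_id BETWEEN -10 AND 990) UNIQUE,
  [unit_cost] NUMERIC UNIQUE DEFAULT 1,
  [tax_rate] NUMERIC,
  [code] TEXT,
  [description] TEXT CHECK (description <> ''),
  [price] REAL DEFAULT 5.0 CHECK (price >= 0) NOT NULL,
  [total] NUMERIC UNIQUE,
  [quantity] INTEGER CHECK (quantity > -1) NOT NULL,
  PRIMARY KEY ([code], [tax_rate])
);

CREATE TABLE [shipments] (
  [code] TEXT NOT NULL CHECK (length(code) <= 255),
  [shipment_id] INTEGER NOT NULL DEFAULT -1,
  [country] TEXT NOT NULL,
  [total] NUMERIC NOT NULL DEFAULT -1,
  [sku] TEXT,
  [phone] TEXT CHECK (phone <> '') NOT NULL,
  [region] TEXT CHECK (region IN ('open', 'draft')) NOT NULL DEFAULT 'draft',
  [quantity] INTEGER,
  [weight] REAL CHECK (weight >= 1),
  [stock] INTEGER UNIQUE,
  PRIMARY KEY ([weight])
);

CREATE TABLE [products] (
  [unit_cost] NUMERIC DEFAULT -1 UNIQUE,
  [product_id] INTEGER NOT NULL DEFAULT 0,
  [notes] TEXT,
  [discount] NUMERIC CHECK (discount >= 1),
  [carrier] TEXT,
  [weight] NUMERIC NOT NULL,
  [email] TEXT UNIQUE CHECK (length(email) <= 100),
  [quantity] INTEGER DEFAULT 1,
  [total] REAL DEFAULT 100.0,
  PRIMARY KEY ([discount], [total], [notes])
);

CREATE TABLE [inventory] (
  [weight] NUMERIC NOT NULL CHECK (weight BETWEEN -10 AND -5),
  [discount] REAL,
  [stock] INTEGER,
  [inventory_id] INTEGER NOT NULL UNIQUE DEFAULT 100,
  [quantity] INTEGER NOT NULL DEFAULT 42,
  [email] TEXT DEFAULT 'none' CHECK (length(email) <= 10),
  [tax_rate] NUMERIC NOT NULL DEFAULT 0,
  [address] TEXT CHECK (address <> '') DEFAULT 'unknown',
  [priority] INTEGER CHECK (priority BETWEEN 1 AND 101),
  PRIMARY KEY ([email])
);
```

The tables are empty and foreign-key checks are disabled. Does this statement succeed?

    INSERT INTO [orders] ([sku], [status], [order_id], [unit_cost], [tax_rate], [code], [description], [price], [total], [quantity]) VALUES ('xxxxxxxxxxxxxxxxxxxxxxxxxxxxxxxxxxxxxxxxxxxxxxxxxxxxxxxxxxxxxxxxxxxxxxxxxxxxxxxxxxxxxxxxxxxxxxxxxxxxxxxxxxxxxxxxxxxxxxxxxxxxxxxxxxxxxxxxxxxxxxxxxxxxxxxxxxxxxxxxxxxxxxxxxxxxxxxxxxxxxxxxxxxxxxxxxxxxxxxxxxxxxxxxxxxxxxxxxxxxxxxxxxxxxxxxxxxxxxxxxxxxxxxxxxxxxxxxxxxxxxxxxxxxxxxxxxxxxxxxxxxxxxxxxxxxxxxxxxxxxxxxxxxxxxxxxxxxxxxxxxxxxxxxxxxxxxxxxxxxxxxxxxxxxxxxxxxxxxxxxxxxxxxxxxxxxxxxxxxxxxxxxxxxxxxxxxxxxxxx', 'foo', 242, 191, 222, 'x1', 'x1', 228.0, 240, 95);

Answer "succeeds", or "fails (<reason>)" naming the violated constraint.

The value 'xxxxxxxxxxxxxxxxxxxxxxxxxxxxxxxxxxxxxxxxxxxxxxxxxxxxxxxxxxxxxxxxxxxxxxxxxxxxxxxxxxxxxxxxxxxxxxxxxxxxxxxxxxxxxxxxxxxxxxxxxxxxxxxxxxxxxxxxxxxxxxxxxxxxxxxxxxxxxxxxxxxxxxxxxxxxxxxxxxxxxxxxxxxxxxxxxxxxxxxxxxxxxxxxxxxxxxxxxxxxxxxxxxxxxxxxxxxxxxxxxxxxxxxxxxxxxxxxxxxxxxxxxxxxxxxxxxxxxxxxxxxxxxxxxxxxxxxxxxxxxxxxxxxxxxxxxxxxxxxxxxxxxxxxxxxxxxxxxxxxxxxxxxxxxxxxxxxxxxxxxxxxxxxxxxxxxxxxxxxxxxxxxxxxxxxxxxxxxxxx' for sku violates CHECK (length(sku) <= 50).

fails (CHECK on sku)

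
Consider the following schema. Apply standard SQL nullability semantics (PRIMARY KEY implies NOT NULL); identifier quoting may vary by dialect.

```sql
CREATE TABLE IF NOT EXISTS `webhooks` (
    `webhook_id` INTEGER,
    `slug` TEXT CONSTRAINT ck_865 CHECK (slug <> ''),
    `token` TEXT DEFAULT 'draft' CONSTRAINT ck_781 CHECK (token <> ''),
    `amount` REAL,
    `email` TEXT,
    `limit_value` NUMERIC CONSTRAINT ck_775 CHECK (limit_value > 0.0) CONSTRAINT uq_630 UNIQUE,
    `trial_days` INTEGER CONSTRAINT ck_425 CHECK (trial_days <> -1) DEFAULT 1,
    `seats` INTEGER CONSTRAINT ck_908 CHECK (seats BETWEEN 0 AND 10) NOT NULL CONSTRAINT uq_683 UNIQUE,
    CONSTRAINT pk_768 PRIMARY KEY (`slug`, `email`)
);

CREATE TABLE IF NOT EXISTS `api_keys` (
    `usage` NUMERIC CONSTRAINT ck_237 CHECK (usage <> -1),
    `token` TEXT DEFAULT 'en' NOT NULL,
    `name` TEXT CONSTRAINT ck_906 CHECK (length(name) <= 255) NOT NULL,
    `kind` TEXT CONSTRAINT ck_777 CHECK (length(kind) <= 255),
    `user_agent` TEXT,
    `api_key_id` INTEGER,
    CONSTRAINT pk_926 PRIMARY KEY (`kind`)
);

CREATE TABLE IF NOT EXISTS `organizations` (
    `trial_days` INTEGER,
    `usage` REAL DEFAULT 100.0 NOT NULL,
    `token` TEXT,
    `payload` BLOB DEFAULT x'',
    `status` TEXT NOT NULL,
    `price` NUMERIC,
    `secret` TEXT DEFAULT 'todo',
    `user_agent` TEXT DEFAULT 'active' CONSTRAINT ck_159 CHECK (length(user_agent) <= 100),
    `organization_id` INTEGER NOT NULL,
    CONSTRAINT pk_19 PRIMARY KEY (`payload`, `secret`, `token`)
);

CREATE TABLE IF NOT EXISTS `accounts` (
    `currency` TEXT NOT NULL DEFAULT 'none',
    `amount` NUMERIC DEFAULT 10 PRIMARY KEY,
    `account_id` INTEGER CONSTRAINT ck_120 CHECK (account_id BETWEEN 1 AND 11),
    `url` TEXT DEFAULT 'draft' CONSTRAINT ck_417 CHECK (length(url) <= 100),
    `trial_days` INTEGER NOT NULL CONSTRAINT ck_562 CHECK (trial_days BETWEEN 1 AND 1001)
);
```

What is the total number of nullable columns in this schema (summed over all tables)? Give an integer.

13

webhooks: 5 nullable (webhook_id, token, amount, limit_value, trial_days — PK (slug, email) and explicit NOT NULL columns excluded).
api_keys: 3 nullable (usage, user_agent, api_key_id — PK (kind) and explicit NOT NULL columns excluded).
organizations: 3 nullable (trial_days, price, user_agent — PK (payload, secret, token) and explicit NOT NULL columns excluded).
accounts: 2 nullable (account_id, url — PK (amount) and explicit NOT NULL columns excluded).
Total: 5 + 3 + 3 + 2 = 13.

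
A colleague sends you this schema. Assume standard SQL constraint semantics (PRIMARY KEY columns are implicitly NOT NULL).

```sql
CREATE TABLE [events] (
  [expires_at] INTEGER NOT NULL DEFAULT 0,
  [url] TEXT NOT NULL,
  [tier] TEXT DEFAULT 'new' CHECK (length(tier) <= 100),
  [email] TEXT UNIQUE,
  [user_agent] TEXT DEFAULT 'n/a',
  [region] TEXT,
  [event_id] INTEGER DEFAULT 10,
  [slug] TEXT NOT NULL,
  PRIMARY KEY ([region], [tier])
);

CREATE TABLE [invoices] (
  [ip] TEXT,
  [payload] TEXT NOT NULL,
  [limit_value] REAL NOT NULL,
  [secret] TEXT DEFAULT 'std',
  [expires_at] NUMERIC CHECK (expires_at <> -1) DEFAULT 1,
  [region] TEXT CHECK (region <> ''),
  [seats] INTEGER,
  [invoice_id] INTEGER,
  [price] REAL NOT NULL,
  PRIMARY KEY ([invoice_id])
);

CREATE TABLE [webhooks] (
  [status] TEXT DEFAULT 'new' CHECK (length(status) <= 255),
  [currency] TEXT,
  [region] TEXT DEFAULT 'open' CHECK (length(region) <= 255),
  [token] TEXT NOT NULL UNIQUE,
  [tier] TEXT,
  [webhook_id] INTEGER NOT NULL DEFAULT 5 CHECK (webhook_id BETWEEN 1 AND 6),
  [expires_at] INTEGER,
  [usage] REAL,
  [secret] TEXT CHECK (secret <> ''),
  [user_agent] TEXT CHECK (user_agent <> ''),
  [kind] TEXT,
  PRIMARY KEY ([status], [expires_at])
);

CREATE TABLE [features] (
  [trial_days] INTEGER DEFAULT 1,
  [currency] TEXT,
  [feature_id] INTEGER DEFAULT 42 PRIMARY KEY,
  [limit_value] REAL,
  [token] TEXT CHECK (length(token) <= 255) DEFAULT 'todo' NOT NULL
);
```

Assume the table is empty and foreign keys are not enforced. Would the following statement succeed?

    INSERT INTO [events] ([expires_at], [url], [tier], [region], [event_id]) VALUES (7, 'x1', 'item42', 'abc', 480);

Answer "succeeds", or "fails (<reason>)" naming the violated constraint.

slug is omitted from the column list and has no DEFAULT, so it would receive NULL.
But slug is declared NOT NULL.

fails (NOT NULL on slug)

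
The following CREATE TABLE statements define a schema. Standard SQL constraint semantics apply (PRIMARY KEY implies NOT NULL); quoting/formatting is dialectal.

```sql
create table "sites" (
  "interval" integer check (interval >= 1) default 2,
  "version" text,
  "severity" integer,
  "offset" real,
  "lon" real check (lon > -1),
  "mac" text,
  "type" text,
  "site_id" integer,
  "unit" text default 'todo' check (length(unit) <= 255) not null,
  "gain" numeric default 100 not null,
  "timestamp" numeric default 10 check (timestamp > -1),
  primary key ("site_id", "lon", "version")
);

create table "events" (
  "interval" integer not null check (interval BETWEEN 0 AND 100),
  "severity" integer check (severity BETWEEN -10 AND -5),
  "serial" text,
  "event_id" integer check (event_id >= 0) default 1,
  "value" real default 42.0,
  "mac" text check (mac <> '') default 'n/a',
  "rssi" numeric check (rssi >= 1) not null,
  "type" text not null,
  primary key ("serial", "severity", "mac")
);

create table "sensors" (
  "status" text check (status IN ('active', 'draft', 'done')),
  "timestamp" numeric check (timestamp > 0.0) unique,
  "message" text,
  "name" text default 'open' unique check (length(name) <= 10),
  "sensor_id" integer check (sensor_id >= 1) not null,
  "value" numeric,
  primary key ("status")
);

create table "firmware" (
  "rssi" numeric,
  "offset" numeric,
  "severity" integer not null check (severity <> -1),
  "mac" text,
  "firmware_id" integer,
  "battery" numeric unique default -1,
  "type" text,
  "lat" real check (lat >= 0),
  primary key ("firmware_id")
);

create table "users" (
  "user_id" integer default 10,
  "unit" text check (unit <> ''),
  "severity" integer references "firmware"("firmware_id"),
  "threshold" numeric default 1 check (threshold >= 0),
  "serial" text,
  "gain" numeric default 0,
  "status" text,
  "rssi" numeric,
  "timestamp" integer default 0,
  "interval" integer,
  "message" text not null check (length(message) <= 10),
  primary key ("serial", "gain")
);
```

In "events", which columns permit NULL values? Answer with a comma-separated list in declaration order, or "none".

- interval: declared NOT NULL → not nullable.
- severity: part of the PRIMARY KEY, which implies NOT NULL → not nullable.
- serial: part of the PRIMARY KEY, which implies NOT NULL → not nullable.
- event_id: CHECK does not forbid NULL (a CHECK constraint passes when its expression is NULL) → nullable.
- value: DEFAULT only fills an omitted column; an explicit NULL is still allowed → nullable.
- mac: part of the PRIMARY KEY, which implies NOT NULL → not nullable.
- rssi: declared NOT NULL → not nullable.
- type: declared NOT NULL → not nullable.

event_id, value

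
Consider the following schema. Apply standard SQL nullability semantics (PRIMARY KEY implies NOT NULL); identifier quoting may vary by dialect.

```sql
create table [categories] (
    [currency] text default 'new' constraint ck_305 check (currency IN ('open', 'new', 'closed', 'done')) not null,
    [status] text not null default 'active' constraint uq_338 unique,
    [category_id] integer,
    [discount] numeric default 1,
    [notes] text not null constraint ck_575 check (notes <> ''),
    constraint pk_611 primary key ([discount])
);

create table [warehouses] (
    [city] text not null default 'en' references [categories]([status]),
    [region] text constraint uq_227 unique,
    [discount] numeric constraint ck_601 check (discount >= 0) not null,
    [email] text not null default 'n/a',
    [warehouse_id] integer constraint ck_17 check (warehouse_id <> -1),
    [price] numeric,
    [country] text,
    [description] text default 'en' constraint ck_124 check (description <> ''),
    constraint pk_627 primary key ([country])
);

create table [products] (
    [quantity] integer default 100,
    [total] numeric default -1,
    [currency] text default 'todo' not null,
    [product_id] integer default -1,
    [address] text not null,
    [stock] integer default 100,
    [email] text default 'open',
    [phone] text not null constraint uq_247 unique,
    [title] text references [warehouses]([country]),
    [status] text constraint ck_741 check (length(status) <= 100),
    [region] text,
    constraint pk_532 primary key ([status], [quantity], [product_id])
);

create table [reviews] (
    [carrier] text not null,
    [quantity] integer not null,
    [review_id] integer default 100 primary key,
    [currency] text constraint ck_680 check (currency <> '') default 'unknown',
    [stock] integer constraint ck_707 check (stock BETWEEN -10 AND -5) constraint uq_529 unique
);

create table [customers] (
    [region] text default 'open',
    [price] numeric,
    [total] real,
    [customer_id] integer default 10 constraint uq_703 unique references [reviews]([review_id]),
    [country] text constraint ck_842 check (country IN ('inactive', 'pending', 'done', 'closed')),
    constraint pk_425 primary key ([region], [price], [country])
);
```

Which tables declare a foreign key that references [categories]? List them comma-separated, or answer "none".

warehouses

- warehouses.city references categories(status).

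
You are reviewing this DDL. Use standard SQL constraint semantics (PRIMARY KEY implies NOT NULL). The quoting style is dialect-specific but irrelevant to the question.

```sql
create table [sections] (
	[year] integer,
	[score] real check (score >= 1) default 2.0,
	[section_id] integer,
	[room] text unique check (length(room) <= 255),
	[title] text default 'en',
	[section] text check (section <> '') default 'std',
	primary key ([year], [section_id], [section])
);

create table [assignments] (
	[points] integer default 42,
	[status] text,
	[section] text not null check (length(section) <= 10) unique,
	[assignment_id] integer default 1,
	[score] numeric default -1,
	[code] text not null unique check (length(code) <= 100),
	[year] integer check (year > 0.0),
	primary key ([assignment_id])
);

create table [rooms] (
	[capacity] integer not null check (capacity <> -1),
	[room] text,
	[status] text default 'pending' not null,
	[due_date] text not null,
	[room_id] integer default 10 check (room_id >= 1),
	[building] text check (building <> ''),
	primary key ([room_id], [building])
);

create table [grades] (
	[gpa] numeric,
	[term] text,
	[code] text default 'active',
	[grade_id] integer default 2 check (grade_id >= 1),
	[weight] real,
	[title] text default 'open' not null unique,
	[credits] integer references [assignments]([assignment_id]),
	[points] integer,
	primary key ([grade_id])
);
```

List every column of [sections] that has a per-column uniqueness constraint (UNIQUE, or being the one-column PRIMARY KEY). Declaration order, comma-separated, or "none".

- year: part of a composite PRIMARY KEY — only the tuple is unique, not this column on its own.
- score: no UNIQUE or single-column PK constraint.
- section_id: part of a composite PRIMARY KEY — only the tuple is unique, not this column on its own.
- room: declared UNIQUE → unique.
- title: no UNIQUE or single-column PK constraint.
- section: part of a composite PRIMARY KEY — only the tuple is unique, not this column on its own.

room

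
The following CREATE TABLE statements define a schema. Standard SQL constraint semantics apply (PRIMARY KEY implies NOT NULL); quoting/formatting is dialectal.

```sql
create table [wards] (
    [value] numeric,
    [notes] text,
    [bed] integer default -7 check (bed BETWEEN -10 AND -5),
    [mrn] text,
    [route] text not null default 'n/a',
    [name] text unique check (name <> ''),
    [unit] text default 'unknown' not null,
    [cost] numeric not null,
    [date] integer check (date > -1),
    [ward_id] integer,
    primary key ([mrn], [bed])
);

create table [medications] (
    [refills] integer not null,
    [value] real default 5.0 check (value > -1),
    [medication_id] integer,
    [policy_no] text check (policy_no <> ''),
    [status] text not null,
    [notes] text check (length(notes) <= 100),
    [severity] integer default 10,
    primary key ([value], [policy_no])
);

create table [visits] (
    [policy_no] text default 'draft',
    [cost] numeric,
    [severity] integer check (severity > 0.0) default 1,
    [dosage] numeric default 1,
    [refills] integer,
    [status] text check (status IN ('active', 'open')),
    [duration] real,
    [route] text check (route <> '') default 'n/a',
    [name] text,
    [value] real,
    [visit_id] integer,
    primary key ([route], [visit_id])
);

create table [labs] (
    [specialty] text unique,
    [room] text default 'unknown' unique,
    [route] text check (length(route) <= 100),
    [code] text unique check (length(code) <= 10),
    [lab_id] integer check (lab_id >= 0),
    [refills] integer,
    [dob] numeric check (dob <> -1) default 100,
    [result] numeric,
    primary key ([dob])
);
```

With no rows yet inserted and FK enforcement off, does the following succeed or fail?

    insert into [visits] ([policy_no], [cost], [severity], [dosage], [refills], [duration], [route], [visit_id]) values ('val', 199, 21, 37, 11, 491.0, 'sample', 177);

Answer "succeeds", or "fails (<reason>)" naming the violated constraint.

succeeds

NOT NULL columns: route is supplied; visit_id is supplied.
CHECK constraints: 21 satisfies (severity > 0.0); 'sample' satisfies (route <> '').
No constraint is violated.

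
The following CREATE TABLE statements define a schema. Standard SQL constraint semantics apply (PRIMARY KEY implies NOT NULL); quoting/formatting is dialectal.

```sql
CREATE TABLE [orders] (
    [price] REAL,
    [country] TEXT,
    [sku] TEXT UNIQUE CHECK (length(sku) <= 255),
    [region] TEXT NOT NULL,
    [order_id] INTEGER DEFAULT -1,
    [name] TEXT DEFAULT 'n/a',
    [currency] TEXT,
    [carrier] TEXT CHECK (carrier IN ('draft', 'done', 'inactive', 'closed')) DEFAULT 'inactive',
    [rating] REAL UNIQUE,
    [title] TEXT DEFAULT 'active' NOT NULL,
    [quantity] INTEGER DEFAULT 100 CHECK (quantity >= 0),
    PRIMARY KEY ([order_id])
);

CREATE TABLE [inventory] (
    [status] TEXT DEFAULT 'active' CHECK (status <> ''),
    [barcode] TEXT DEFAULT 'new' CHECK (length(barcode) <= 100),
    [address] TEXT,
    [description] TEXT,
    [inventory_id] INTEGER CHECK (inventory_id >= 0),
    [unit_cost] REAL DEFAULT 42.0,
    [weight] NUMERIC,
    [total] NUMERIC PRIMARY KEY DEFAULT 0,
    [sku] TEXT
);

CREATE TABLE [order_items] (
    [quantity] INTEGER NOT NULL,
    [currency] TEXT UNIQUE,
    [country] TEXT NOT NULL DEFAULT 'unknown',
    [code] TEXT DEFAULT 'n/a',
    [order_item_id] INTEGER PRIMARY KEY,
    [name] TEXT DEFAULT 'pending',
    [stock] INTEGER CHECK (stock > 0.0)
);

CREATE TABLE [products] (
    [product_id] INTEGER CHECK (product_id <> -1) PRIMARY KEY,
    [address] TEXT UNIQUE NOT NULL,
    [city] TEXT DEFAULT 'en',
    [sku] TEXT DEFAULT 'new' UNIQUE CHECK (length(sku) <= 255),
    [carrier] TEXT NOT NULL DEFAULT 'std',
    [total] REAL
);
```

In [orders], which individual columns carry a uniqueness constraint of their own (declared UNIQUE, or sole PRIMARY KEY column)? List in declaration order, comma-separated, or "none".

sku, order_id, rating

- price: no UNIQUE or single-column PK constraint.
- country: no UNIQUE or single-column PK constraint.
- sku: declared UNIQUE → unique.
- region: no UNIQUE or single-column PK constraint.
- order_id: single-column PRIMARY KEY → unique.
- name: no UNIQUE or single-column PK constraint.
- currency: no UNIQUE or single-column PK constraint.
- carrier: no UNIQUE or single-column PK constraint.
- rating: declared UNIQUE → unique.
- title: no UNIQUE or single-column PK constraint.
- quantity: no UNIQUE or single-column PK constraint.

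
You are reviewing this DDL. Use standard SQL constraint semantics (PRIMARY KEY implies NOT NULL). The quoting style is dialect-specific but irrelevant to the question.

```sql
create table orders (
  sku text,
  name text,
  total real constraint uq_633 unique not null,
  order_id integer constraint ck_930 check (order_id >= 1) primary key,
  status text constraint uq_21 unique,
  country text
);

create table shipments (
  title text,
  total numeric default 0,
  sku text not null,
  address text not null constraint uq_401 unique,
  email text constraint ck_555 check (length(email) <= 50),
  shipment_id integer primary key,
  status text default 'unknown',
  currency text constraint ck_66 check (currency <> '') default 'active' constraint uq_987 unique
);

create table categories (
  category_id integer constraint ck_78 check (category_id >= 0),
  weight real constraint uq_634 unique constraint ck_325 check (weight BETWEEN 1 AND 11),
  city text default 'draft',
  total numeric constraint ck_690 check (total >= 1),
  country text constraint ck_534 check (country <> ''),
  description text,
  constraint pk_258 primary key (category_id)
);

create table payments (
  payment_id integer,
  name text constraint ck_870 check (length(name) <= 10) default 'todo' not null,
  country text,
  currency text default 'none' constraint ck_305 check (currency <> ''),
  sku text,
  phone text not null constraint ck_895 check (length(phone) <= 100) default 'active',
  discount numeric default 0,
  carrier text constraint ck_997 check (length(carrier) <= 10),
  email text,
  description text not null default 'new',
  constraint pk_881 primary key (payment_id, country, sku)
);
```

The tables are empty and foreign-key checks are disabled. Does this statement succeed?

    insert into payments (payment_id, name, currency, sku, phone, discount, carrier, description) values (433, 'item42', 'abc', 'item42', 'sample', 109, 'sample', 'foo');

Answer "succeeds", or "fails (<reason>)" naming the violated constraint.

fails (NOT NULL on country)

country is omitted from the column list and has no DEFAULT, so it would receive NULL.
But country is part of the PRIMARY KEY (implied NOT NULL).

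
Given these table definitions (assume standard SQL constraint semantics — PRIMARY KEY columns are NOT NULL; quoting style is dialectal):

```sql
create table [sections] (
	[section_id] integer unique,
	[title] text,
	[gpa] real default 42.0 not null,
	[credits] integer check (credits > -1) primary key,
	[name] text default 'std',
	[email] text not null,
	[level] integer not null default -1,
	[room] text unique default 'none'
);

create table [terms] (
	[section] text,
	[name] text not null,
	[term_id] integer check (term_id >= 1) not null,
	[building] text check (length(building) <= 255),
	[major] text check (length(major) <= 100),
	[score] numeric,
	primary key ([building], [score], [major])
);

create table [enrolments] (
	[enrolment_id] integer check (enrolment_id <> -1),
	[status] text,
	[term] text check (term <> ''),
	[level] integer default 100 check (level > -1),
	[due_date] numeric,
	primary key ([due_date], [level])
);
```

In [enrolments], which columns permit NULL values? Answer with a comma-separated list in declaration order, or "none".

- enrolment_id: CHECK does not forbid NULL (a CHECK constraint passes when its expression is NULL) → nullable.
- status: no NOT NULL constraint applies → nullable.
- term: CHECK does not forbid NULL (a CHECK constraint passes when its expression is NULL) → nullable.
- level: part of the PRIMARY KEY, which implies NOT NULL → not nullable.
- due_date: part of the PRIMARY KEY, which implies NOT NULL → not nullable.

enrolment_id, status, term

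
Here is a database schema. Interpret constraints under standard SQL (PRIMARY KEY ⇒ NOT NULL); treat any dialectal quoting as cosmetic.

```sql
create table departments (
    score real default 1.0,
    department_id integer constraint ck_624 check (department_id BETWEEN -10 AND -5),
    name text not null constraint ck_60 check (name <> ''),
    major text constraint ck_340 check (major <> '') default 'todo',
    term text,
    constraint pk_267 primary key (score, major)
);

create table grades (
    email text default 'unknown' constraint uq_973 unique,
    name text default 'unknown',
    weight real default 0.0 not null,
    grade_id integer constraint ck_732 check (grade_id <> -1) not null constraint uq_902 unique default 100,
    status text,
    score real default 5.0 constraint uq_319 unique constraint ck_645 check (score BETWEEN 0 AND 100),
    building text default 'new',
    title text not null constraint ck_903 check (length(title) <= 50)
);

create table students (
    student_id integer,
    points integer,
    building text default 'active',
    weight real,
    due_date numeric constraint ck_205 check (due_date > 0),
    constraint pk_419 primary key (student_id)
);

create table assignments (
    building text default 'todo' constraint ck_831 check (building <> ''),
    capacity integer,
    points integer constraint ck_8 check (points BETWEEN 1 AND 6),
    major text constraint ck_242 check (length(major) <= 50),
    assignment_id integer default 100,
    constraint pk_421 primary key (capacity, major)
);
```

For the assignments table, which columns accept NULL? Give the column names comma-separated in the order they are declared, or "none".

- building: CHECK does not forbid NULL (a CHECK constraint passes when its expression is NULL) → nullable.
- capacity: part of the PRIMARY KEY, which implies NOT NULL → not nullable.
- points: CHECK does not forbid NULL (a CHECK constraint passes when its expression is NULL) → nullable.
- major: part of the PRIMARY KEY, which implies NOT NULL → not nullable.
- assignment_id: DEFAULT only fills an omitted column; an explicit NULL is still allowed → nullable.

building, points, assignment_id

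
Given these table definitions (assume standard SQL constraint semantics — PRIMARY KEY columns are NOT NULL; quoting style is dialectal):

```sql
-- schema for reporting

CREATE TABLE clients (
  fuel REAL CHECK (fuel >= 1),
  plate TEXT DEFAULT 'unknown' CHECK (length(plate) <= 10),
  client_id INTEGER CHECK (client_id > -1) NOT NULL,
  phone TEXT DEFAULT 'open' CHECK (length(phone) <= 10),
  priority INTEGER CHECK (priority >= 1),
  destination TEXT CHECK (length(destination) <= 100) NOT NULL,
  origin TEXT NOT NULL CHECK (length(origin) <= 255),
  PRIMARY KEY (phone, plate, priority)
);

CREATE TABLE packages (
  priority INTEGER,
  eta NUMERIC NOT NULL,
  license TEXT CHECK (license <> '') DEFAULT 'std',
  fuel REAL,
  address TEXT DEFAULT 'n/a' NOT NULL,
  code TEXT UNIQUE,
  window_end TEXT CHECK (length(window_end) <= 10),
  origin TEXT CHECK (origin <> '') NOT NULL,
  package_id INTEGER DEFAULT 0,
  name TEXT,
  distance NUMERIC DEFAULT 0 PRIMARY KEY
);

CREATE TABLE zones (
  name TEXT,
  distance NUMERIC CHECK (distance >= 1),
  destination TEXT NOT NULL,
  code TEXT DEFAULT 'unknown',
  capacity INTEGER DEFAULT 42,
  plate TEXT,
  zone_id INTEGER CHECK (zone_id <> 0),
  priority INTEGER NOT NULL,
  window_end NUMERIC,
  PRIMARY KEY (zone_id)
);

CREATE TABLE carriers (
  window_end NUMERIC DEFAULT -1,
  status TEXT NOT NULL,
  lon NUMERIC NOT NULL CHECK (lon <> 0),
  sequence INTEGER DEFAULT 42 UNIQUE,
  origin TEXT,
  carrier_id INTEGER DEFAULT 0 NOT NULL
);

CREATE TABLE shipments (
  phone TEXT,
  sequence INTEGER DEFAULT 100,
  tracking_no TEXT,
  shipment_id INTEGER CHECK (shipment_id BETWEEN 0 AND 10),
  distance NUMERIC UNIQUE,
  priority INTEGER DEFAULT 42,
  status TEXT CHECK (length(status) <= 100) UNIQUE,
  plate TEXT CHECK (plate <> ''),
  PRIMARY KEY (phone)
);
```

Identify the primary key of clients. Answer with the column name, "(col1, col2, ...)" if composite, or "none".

(phone, plate, priority)

A table-level PRIMARY KEY clause names 3 columns: phone, plate, priority.
This is a composite key — the combination is unique, not each column individually.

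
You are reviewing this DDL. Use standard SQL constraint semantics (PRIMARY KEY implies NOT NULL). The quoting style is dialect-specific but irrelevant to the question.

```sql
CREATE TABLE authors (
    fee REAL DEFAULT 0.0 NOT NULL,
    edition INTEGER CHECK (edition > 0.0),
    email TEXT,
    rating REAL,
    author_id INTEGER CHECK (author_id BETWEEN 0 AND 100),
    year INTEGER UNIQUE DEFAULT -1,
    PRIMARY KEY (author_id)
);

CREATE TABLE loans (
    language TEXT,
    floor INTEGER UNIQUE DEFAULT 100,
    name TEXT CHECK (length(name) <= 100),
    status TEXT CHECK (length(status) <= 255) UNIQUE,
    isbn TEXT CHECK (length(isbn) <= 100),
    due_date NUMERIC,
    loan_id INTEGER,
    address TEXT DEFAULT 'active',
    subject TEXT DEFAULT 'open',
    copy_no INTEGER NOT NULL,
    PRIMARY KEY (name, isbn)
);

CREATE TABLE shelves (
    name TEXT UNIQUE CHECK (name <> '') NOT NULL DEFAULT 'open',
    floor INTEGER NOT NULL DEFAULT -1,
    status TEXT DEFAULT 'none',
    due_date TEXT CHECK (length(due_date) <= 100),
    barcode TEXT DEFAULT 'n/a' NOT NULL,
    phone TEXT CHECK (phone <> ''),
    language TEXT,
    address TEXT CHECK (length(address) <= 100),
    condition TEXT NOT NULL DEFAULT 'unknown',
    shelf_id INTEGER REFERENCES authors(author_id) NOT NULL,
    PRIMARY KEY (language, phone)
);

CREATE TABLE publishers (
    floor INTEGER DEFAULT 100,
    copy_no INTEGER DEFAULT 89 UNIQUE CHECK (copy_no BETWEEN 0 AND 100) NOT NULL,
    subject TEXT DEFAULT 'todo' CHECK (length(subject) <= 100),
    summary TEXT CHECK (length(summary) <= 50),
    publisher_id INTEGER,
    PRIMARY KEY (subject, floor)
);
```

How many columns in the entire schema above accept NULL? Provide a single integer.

authors: 4 nullable (edition, email, rating, year — PK (author_id) and explicit NOT NULL columns excluded).
loans: 7 nullable (language, floor, status, due_date, loan_id, address, subject — PK (name, isbn) and explicit NOT NULL columns excluded).
shelves: 3 nullable (status, due_date, address — PK (language, phone) and explicit NOT NULL columns excluded).
publishers: 2 nullable (summary, publisher_id — PK (subject, floor) and explicit NOT NULL columns excluded).
Total: 4 + 7 + 3 + 2 = 16.

16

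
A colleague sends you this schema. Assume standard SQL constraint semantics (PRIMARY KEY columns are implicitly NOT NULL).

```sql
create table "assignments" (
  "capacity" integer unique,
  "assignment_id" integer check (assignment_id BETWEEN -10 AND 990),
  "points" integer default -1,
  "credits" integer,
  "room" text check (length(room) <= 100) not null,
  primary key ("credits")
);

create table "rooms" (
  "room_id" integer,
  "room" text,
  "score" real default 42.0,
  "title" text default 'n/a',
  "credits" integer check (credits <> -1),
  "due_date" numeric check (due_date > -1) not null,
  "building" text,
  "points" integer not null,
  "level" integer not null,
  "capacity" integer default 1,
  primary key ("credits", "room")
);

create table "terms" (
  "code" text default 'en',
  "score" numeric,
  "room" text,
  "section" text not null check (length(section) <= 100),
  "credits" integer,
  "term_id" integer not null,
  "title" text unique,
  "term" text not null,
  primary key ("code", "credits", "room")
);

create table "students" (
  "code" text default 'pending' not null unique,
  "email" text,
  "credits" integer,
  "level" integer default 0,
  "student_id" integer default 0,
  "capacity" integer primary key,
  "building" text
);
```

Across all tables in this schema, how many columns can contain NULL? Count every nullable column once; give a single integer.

15

assignments: 3 nullable (capacity, assignment_id, points — PK (credits) and explicit NOT NULL columns excluded).
rooms: 5 nullable (room_id, score, title, building, capacity — PK (credits, room) and explicit NOT NULL columns excluded).
terms: 2 nullable (score, title — PK (code, credits, room) and explicit NOT NULL columns excluded).
students: 5 nullable (email, credits, level, student_id, building — PK (capacity) and explicit NOT NULL columns excluded).
Total: 3 + 5 + 2 + 5 = 15.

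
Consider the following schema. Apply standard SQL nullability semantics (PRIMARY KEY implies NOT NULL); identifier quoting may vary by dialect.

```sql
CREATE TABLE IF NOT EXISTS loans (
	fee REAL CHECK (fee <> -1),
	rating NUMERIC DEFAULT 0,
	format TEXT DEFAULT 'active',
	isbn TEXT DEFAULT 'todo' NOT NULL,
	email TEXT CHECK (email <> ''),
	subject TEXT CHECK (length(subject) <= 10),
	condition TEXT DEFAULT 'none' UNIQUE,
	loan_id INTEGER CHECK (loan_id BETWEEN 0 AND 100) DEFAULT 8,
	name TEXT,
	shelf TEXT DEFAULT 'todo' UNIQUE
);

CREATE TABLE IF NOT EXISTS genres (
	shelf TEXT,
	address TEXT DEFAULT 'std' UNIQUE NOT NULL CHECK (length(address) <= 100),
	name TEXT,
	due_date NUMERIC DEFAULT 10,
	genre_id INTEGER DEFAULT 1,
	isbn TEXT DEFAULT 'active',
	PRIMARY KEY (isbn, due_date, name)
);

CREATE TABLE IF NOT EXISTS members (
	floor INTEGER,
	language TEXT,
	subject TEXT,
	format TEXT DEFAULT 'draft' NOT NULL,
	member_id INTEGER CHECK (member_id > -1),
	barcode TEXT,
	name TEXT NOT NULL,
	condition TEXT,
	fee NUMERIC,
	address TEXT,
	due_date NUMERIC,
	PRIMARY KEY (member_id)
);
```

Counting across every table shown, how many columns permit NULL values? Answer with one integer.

19

loans: 9 nullable (fee, rating, format, email, subject, condition, loan_id, name, shelf — PK none and explicit NOT NULL columns excluded).
genres: 2 nullable (shelf, genre_id — PK (isbn, due_date, name) and explicit NOT NULL columns excluded).
members: 8 nullable (floor, language, subject, barcode, condition, fee, address, due_date — PK (member_id) and explicit NOT NULL columns excluded).
Total: 9 + 2 + 8 = 19.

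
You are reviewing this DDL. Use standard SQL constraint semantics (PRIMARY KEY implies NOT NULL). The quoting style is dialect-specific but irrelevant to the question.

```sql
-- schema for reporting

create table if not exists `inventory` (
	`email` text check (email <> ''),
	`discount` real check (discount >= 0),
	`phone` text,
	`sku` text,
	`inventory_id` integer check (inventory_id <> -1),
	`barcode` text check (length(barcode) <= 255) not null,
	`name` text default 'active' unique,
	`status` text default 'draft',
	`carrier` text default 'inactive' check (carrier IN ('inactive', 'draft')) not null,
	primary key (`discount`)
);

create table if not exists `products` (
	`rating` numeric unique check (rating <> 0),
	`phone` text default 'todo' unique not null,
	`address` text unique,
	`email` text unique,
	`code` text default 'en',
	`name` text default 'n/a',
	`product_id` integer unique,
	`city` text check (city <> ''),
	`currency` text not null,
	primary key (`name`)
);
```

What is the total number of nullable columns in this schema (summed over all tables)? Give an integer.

12

inventory: 6 nullable (email, phone, sku, inventory_id, name, status — PK (discount) and explicit NOT NULL columns excluded).
products: 6 nullable (rating, address, email, code, product_id, city — PK (name) and explicit NOT NULL columns excluded).
Total: 6 + 6 = 12.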